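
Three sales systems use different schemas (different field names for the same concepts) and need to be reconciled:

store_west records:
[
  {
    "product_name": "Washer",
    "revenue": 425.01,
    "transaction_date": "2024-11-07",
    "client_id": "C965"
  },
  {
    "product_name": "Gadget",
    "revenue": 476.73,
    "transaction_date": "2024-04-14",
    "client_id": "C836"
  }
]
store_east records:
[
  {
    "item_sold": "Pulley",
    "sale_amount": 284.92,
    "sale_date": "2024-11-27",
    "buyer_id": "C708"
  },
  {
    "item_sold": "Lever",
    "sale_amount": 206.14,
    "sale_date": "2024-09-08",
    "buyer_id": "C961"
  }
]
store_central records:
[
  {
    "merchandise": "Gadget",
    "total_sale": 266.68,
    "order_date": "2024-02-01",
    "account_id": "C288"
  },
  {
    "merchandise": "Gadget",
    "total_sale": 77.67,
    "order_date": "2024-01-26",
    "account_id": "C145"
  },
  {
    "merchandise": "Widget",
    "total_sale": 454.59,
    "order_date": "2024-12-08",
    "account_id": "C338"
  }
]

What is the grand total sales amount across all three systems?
2191.74

Schema reconciliation - all amount fields map to sale amount:

store_west (revenue): 901.74
store_east (sale_amount): 491.06
store_central (total_sale): 798.94

Grand total: 2191.74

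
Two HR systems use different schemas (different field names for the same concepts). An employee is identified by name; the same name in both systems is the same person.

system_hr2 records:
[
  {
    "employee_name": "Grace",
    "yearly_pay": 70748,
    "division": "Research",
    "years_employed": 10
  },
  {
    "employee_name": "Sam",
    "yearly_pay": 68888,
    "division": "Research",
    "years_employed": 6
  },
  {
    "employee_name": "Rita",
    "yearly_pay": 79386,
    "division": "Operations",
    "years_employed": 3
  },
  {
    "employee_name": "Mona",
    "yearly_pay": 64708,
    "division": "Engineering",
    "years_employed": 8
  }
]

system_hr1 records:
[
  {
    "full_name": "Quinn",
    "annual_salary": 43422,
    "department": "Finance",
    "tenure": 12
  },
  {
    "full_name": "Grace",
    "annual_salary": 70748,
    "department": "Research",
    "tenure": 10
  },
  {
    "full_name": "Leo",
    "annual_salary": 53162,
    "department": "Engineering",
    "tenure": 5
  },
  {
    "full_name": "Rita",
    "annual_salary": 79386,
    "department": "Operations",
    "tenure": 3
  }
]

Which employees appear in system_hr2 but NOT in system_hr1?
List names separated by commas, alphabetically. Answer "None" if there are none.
Mona, Sam

Schema mapping: "employee_name" (system_hr2) = "full_name" (system_hr1) = employee name

Names in system_hr2: ['Grace', 'Mona', 'Rita', 'Sam']
Names in system_hr1: ['Grace', 'Leo', 'Quinn', 'Rita']

In system_hr2 but not system_hr1: ['Mona', 'Sam']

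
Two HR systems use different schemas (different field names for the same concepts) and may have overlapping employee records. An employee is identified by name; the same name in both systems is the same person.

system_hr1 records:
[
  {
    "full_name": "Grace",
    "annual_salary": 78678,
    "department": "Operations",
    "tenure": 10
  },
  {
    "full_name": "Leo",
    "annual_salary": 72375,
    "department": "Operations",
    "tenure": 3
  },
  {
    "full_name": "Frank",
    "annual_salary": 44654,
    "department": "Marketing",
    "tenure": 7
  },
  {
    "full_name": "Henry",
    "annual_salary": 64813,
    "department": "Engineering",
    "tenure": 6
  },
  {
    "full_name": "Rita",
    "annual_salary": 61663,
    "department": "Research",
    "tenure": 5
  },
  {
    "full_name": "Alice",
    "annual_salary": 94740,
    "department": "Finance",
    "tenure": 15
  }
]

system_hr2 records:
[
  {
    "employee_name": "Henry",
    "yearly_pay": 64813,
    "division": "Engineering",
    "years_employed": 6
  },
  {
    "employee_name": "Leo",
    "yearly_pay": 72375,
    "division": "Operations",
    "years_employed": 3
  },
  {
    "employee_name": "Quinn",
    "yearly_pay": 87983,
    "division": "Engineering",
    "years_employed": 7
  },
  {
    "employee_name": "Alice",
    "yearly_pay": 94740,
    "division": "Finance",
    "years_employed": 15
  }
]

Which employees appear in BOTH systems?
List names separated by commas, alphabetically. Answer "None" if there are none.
Alice, Henry, Leo

Schema mapping: "full_name" (system_hr1) = "employee_name" (system_hr2) = employee name

Names in system_hr1: ['Alice', 'Frank', 'Grace', 'Henry', 'Leo', 'Rita']
Names in system_hr2: ['Alice', 'Henry', 'Leo', 'Quinn']

Intersection: ['Alice', 'Henry', 'Leo']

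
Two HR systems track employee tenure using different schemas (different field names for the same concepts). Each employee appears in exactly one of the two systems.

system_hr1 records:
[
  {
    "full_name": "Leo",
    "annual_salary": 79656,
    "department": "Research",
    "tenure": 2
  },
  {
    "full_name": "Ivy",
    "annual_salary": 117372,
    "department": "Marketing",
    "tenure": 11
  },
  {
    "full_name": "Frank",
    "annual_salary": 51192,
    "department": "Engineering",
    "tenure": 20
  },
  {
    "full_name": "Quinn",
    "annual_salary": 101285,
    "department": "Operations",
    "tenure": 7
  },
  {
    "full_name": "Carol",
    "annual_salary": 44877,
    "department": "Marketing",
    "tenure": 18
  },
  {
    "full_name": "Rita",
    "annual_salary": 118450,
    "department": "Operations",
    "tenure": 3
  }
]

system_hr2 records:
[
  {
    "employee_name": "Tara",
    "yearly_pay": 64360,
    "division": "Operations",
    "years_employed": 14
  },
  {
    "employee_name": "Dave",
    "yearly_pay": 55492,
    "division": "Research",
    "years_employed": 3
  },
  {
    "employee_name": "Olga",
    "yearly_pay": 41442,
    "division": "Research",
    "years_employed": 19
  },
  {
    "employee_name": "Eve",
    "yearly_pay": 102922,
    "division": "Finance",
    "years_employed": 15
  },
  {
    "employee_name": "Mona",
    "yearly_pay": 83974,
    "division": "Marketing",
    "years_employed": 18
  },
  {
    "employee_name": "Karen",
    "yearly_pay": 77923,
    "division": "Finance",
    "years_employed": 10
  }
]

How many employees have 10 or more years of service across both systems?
8

Reconcile schemas: "tenure" (system_hr1) = "years_employed" (system_hr2) = years of service

From system_hr1: 3 employees with >= 10 years
From system_hr2: 5 employees with >= 10 years

Total: 3 + 5 = 8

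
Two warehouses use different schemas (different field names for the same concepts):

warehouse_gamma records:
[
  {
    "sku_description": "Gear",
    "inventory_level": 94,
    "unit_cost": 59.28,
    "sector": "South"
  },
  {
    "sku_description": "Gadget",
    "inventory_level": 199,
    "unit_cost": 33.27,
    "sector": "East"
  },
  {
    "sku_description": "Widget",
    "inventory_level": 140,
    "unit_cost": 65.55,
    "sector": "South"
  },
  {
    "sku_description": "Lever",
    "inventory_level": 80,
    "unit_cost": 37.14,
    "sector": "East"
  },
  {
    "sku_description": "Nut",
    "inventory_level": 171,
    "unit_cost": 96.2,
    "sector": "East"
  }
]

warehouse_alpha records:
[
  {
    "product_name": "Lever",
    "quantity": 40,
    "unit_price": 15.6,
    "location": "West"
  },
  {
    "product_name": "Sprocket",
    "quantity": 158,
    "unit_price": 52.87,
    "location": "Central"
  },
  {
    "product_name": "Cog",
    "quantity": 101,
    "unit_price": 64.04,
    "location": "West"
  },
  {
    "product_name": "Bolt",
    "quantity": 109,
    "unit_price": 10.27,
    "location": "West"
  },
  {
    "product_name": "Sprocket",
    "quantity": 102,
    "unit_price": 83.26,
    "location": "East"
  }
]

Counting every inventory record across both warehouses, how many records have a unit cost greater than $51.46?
6

Schema mapping: "unit_cost" (warehouse_gamma) = "unit_price" (warehouse_alpha) = unit cost

Records > $51.46 in warehouse_gamma: 3
Records > $51.46 in warehouse_alpha: 3

Total count: 3 + 3 = 6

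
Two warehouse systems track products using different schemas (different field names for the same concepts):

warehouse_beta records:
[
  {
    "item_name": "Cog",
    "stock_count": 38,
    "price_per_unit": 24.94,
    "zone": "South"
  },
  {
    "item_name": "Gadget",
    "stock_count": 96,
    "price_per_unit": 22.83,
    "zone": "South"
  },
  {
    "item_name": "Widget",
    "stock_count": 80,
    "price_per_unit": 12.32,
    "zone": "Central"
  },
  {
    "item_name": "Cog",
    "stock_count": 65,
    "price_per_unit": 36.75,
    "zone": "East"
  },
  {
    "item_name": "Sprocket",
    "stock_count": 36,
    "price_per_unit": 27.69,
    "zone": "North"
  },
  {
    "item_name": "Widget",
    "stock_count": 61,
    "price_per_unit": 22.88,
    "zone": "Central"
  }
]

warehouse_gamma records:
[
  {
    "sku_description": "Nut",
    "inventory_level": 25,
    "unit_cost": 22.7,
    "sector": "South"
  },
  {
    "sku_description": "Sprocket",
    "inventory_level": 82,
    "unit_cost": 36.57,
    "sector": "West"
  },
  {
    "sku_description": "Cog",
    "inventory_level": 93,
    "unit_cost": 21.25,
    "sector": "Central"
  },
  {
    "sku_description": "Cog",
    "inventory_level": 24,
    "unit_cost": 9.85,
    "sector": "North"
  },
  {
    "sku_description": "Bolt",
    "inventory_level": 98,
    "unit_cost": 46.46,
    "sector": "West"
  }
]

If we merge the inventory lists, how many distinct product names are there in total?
6

Schema mapping: "item_name" (warehouse_beta) = "sku_description" (warehouse_gamma) = product name

Products in warehouse_beta: ['Cog', 'Gadget', 'Sprocket', 'Widget']
Products in warehouse_gamma: ['Bolt', 'Cog', 'Nut', 'Sprocket']

Union (unique products): ['Bolt', 'Cog', 'Gadget', 'Nut', 'Sprocket', 'Widget']
Count: 6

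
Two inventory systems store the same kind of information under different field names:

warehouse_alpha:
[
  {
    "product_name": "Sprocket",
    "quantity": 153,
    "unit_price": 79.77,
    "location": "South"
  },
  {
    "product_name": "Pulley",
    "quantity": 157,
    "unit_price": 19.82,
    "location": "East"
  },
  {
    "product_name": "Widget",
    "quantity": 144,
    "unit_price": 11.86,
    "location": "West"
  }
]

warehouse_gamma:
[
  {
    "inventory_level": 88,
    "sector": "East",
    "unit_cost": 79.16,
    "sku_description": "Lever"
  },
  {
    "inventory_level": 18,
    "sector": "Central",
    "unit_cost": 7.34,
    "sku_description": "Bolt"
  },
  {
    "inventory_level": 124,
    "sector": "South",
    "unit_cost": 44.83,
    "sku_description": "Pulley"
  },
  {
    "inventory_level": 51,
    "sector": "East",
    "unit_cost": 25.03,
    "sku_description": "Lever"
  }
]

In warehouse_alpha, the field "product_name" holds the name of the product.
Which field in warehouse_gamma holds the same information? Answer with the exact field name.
sku_description

In warehouse_alpha, "product_name" holds the name of the product.
The fields in warehouse_gamma are: "inventory_level", "sector", "unit_cost", "sku_description".
"sku_description" is the match: the name refers to the same concept and its values are product-name strings (e.g. 'Bolt', 'Lever').
The other fields ("inventory_level", "sector", "unit_cost") hold different kinds of data.

So "product_name" in warehouse_alpha corresponds to "sku_description" in warehouse_gamma.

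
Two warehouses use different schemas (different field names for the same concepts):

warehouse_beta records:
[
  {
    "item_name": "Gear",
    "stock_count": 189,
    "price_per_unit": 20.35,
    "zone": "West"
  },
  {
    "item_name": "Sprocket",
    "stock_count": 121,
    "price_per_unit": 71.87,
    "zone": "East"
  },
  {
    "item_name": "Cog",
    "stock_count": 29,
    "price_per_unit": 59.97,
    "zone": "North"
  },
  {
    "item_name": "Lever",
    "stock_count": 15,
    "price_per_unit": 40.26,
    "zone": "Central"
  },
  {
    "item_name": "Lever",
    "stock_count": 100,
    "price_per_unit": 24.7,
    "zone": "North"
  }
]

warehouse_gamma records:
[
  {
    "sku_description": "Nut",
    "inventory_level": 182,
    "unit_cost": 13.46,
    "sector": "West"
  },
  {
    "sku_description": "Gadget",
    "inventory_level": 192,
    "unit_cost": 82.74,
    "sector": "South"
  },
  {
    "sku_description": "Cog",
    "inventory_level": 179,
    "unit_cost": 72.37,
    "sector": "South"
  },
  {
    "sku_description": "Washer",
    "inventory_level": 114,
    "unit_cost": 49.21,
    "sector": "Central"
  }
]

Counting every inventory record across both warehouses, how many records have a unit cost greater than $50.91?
4

Schema mapping: "price_per_unit" (warehouse_beta) = "unit_cost" (warehouse_gamma) = unit cost

Records > $50.91 in warehouse_beta: 2
Records > $50.91 in warehouse_gamma: 2

Total count: 2 + 2 = 4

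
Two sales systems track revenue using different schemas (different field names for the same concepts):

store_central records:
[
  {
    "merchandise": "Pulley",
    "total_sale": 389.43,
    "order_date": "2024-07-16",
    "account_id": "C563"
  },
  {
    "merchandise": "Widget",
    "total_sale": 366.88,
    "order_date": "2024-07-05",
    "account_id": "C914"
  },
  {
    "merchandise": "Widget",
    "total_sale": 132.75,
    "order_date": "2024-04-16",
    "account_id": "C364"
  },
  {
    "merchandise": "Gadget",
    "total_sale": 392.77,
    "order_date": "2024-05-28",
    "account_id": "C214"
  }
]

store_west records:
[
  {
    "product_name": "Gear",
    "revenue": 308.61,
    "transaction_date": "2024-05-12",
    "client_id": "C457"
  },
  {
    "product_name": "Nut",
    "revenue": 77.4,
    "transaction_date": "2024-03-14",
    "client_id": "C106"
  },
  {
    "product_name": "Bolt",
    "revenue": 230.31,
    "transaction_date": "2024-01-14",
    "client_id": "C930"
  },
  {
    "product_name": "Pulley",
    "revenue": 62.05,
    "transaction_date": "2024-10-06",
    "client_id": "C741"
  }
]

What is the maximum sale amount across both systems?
392.77

Reconcile: "total_sale" (store_central) = "revenue" (store_west) = sale amount

Maximum in store_central: 392.77
Maximum in store_west: 308.61

Overall maximum: max(392.77, 308.61) = 392.77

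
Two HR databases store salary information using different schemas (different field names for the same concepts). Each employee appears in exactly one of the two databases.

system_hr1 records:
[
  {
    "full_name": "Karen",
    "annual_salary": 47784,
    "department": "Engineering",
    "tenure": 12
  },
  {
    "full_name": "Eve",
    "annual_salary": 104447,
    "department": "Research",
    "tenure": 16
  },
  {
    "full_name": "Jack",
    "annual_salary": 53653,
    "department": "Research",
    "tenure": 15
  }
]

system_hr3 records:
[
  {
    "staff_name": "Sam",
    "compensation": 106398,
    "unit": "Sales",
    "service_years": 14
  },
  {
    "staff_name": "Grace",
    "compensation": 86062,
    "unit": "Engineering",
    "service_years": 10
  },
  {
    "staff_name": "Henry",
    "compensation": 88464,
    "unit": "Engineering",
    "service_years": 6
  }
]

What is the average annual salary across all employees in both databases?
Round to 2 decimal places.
81134.67

Schema mapping: "annual_salary" (system_hr1) = "compensation" (system_hr3) = annual salary

All salaries: [47784, 104447, 53653, 106398, 86062, 88464]
Sum: 486808
Count: 6
Average: 486808 / 6 = 81134.67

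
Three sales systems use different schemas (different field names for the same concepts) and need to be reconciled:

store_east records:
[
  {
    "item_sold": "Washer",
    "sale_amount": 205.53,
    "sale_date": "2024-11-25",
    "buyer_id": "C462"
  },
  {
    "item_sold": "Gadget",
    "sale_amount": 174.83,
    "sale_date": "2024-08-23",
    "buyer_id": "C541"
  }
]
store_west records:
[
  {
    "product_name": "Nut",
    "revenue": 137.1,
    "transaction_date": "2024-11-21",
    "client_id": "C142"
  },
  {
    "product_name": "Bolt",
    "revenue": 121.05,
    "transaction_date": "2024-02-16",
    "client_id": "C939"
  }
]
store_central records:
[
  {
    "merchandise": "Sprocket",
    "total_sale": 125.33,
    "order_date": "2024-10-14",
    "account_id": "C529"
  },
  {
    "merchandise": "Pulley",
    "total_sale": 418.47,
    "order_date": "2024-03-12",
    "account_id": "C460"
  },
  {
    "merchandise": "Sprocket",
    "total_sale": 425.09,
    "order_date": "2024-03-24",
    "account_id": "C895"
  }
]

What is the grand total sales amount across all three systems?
1607.4

Schema reconciliation - all amount fields map to sale amount:

store_east (sale_amount): 380.36
store_west (revenue): 258.15
store_central (total_sale): 968.89

Grand total: 1607.4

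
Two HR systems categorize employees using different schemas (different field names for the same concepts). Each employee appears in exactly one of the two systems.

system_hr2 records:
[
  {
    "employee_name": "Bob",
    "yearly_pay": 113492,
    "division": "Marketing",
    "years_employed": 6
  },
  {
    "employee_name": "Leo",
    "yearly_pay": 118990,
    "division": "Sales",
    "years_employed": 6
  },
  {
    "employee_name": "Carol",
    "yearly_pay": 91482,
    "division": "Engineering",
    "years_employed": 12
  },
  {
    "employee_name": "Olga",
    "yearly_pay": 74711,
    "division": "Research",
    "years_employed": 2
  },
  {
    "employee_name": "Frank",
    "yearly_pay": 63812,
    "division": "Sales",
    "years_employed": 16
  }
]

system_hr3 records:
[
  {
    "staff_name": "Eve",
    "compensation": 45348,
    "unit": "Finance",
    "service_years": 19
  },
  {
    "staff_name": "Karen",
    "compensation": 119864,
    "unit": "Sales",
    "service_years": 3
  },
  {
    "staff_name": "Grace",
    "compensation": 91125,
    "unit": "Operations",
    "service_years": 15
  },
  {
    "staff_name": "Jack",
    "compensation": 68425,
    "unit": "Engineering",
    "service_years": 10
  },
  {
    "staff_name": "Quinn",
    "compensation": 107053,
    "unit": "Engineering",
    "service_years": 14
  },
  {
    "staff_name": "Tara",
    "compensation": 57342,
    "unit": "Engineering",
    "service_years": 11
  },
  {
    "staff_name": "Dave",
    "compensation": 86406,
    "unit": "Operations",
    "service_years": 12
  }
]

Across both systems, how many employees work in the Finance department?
1

Schema mapping: "division" (system_hr2) = "unit" (system_hr3) = department

Finance employees in system_hr2: 0
Finance employees in system_hr3: 1

Total in Finance: 0 + 1 = 1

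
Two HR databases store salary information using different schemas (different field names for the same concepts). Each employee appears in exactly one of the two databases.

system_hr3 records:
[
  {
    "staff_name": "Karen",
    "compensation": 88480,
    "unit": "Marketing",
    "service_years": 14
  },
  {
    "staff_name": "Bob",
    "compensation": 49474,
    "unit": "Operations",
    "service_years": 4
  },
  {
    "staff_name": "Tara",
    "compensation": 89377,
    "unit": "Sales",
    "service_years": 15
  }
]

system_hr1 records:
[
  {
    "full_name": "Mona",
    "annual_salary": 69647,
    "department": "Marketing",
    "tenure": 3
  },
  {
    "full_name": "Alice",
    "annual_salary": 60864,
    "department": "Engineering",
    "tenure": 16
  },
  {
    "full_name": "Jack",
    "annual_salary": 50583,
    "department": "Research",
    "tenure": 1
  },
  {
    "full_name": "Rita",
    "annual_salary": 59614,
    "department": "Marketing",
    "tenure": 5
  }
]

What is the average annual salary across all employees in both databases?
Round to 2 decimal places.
66862.71

Schema mapping: "compensation" (system_hr3) = "annual_salary" (system_hr1) = annual salary

All salaries: [88480, 49474, 89377, 69647, 60864, 50583, 59614]
Sum: 468039
Count: 7
Average: 468039 / 7 = 66862.71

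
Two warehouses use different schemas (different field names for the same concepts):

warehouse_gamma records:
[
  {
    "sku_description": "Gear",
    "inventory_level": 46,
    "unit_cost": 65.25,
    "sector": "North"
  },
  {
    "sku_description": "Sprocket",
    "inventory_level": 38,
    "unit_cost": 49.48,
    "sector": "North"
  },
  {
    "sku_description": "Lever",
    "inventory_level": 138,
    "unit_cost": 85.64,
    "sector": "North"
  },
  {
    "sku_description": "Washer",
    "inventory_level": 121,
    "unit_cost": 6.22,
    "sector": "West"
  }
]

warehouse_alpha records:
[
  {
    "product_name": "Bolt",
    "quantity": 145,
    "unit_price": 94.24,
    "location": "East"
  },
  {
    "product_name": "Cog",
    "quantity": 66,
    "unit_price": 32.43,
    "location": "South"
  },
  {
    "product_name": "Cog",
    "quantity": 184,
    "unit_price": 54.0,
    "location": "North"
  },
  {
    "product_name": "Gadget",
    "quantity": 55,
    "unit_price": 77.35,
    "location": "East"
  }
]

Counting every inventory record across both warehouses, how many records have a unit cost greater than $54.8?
4

Schema mapping: "unit_cost" (warehouse_gamma) = "unit_price" (warehouse_alpha) = unit cost

Records > $54.8 in warehouse_gamma: 2
Records > $54.8 in warehouse_alpha: 2

Total count: 2 + 2 = 4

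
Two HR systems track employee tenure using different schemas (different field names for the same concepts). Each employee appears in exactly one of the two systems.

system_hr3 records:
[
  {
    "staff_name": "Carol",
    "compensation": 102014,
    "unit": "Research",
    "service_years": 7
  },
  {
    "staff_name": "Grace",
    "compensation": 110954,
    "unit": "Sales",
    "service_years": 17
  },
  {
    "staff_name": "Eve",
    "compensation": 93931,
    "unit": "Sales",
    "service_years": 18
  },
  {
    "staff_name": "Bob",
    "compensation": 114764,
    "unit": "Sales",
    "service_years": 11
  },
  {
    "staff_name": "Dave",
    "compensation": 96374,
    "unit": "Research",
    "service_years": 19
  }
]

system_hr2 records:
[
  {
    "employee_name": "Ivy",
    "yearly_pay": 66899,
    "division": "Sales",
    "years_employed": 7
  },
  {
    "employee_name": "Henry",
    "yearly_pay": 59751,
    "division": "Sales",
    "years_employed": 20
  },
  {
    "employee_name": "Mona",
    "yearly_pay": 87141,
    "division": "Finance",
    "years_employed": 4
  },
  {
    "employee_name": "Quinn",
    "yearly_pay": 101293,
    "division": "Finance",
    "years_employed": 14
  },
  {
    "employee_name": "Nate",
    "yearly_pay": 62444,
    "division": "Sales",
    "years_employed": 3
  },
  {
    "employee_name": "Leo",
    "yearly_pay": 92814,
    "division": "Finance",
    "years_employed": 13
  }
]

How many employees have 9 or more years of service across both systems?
7

Reconcile schemas: "service_years" (system_hr3) = "years_employed" (system_hr2) = years of service

From system_hr3: 4 employees with >= 9 years
From system_hr2: 3 employees with >= 9 years

Total: 4 + 3 = 7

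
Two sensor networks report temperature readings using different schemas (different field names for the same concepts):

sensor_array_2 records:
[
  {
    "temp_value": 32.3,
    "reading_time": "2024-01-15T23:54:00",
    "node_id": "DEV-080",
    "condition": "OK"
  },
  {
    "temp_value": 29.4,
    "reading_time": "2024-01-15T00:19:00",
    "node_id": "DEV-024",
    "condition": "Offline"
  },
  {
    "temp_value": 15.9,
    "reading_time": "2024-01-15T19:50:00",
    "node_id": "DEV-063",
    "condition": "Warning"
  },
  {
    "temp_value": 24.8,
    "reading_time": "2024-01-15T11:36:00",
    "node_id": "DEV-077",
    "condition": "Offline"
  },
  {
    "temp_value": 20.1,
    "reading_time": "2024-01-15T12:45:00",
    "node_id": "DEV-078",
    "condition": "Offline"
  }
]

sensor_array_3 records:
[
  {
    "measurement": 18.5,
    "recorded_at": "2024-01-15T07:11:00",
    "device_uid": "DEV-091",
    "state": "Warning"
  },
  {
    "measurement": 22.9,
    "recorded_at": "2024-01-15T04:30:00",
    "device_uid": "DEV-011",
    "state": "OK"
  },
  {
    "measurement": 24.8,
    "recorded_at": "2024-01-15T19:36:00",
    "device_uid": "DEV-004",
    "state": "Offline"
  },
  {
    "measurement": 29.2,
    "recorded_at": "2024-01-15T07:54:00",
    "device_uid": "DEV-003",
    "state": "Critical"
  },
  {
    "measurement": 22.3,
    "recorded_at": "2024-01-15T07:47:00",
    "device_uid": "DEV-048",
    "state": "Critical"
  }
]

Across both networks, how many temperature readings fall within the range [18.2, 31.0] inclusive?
8

Schema mapping: "temp_value" (sensor_array_2) = "measurement" (sensor_array_3) = temperature

Readings in [18.2, 31.0] from sensor_array_2: 3
Readings in [18.2, 31.0] from sensor_array_3: 5

Total count: 3 + 5 = 8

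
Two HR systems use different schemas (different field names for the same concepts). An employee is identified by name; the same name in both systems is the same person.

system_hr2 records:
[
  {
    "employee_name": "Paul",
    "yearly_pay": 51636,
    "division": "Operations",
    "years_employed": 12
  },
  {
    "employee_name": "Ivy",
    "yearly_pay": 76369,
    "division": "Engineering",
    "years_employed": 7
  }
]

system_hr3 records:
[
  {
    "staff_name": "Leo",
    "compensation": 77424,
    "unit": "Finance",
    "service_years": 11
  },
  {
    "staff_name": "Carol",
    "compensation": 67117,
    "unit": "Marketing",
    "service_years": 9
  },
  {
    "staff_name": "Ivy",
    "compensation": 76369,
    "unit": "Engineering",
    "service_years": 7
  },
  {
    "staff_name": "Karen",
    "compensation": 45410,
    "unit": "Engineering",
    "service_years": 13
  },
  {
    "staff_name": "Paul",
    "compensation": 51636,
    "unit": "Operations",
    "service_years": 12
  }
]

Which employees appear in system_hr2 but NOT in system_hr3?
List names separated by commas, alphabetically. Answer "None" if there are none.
None

Schema mapping: "employee_name" (system_hr2) = "staff_name" (system_hr3) = employee name

Names in system_hr2: ['Ivy', 'Paul']
Names in system_hr3: ['Carol', 'Ivy', 'Karen', 'Leo', 'Paul']

In system_hr2 but not system_hr3: None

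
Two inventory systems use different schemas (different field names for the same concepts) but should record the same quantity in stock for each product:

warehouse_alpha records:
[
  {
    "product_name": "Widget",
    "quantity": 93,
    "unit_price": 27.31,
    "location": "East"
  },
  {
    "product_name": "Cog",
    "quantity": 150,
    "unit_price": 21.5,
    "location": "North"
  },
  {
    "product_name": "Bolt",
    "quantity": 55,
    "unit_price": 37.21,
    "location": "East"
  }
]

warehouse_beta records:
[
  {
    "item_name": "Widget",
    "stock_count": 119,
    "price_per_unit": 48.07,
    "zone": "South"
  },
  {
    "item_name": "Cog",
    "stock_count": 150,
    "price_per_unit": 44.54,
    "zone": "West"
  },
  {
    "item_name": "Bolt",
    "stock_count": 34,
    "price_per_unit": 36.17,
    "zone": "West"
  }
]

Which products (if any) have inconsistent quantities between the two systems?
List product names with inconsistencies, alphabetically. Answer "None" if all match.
Bolt, Widget

Schema mappings:
- "product_name" (warehouse_alpha) = "item_name" (warehouse_beta) = product name
- "quantity" (warehouse_alpha) = "stock_count" (warehouse_beta) = quantity

Comparison:
  Widget: 93 vs 119 - MISMATCH
  Cog: 150 vs 150 - MATCH
  Bolt: 55 vs 34 - MISMATCH

Products with inconsistencies: Bolt, Widget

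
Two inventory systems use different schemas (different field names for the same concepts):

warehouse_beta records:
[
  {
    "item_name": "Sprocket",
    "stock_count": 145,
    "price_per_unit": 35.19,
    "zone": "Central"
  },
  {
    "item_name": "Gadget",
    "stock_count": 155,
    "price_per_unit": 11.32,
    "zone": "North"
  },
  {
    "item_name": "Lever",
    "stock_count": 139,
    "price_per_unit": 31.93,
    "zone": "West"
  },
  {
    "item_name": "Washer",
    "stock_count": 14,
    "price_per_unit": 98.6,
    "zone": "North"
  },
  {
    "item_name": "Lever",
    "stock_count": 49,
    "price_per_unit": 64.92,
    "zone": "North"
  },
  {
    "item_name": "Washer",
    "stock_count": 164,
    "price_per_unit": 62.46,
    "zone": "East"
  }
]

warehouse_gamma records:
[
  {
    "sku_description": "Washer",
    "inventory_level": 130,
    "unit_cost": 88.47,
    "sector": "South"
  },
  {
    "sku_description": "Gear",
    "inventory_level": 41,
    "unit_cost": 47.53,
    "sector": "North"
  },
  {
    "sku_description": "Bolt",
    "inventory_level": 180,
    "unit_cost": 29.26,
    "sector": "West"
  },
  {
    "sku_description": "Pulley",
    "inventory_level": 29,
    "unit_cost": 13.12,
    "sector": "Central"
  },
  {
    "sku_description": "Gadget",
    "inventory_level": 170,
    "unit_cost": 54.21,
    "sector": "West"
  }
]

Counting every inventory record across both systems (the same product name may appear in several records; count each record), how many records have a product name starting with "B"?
1

Schema mapping: "item_name" (warehouse_beta) = "sku_description" (warehouse_gamma) = product name

Records with product name starting with "B" in warehouse_beta: 0
Records with product name starting with "B" in warehouse_gamma: 1

Total: 0 + 1 = 1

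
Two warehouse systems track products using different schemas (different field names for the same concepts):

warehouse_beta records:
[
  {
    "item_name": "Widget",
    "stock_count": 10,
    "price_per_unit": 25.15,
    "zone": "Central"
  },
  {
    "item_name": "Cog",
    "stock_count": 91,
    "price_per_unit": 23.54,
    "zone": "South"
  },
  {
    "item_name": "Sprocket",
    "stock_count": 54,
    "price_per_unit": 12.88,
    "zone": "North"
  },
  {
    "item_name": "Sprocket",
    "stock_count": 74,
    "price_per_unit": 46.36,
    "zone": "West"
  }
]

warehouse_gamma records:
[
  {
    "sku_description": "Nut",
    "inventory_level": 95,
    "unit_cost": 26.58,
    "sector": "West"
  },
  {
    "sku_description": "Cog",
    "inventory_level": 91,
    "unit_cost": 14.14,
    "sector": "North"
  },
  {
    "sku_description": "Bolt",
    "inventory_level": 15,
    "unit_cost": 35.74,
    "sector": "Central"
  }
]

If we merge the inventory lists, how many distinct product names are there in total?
5

Schema mapping: "item_name" (warehouse_beta) = "sku_description" (warehouse_gamma) = product name

Products in warehouse_beta: ['Cog', 'Sprocket', 'Widget']
Products in warehouse_gamma: ['Bolt', 'Cog', 'Nut']

Union (unique products): ['Bolt', 'Cog', 'Nut', 'Sprocket', 'Widget']
Count: 5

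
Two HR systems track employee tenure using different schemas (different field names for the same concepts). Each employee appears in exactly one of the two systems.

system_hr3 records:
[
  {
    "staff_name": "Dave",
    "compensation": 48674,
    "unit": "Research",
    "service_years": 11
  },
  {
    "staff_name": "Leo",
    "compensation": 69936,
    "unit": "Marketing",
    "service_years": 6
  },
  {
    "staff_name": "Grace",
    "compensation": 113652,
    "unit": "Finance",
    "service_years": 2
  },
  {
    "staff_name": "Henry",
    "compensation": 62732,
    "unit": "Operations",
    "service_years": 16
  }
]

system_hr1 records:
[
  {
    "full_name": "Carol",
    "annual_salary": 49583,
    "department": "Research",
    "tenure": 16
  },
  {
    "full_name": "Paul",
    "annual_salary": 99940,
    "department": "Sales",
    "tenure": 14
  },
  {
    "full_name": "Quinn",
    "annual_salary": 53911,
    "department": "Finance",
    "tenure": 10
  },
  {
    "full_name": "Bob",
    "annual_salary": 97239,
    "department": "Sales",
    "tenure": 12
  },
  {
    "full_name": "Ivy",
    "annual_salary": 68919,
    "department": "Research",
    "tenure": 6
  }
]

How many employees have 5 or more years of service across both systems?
8

Reconcile schemas: "service_years" (system_hr3) = "tenure" (system_hr1) = years of service

From system_hr3: 3 employees with >= 5 years
From system_hr1: 5 employees with >= 5 years

Total: 3 + 5 = 8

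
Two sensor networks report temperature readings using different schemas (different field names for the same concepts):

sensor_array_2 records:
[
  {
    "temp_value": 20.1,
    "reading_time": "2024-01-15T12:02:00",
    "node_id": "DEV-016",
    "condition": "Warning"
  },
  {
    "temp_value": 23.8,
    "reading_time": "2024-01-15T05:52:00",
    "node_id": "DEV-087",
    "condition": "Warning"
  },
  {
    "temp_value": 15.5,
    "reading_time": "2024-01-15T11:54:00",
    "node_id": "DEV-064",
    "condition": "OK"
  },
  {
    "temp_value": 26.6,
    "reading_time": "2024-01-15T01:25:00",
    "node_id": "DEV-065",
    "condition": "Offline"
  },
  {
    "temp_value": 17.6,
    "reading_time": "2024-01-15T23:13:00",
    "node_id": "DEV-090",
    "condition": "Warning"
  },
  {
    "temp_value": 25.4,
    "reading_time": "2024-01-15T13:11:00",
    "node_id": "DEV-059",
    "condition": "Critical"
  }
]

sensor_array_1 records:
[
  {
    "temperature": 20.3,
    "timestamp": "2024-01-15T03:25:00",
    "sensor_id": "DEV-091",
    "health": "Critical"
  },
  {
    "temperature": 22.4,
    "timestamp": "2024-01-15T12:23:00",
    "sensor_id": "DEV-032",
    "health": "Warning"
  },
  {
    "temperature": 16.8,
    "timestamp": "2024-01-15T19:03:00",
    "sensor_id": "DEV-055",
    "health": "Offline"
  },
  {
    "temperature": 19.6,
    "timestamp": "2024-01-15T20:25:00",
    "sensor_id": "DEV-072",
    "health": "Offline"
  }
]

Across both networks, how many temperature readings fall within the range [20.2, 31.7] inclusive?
5

Schema mapping: "temp_value" (sensor_array_2) = "temperature" (sensor_array_1) = temperature

Readings in [20.2, 31.7] from sensor_array_2: 3
Readings in [20.2, 31.7] from sensor_array_1: 2

Total count: 3 + 2 = 5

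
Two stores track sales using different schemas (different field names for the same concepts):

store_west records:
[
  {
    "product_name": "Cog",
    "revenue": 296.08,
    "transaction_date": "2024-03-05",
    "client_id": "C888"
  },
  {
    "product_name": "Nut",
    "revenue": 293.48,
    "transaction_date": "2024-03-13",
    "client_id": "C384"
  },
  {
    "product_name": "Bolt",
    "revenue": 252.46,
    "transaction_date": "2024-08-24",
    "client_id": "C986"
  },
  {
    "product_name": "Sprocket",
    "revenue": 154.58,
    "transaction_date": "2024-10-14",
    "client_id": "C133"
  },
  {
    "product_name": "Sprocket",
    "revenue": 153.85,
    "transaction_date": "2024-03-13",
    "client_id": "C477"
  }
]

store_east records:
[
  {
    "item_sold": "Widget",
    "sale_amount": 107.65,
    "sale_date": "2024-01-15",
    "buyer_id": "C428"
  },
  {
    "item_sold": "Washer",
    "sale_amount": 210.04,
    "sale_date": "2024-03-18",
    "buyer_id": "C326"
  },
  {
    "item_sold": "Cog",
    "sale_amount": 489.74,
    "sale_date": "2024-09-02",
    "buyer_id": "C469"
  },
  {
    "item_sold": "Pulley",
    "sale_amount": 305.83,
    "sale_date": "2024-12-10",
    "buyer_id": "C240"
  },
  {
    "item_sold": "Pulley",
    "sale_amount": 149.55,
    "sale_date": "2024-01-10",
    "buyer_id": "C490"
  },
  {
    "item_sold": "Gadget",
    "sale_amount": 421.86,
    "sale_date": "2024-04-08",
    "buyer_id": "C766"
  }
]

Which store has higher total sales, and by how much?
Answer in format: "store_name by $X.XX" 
store_east by $534.22

Schema mapping: "revenue" (store_west) = "sale_amount" (store_east) = sale amount

Total for store_west: 1150.45
Total for store_east: 1684.67

Difference: |1150.45 - 1684.67| = 534.22
store_east has higher sales by $534.22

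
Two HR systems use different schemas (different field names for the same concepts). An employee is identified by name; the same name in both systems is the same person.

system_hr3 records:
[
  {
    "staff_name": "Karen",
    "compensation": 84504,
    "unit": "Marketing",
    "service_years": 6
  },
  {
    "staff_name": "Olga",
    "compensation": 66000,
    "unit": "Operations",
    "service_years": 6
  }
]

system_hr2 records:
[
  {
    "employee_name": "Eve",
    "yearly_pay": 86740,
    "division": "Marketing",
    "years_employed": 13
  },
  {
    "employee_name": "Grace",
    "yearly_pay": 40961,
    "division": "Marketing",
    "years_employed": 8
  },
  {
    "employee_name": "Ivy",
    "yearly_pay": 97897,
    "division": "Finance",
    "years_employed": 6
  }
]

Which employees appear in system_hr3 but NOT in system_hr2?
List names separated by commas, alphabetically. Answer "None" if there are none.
Karen, Olga

Schema mapping: "staff_name" (system_hr3) = "employee_name" (system_hr2) = employee name

Names in system_hr3: ['Karen', 'Olga']
Names in system_hr2: ['Eve', 'Grace', 'Ivy']

In system_hr3 but not system_hr2: ['Karen', 'Olga']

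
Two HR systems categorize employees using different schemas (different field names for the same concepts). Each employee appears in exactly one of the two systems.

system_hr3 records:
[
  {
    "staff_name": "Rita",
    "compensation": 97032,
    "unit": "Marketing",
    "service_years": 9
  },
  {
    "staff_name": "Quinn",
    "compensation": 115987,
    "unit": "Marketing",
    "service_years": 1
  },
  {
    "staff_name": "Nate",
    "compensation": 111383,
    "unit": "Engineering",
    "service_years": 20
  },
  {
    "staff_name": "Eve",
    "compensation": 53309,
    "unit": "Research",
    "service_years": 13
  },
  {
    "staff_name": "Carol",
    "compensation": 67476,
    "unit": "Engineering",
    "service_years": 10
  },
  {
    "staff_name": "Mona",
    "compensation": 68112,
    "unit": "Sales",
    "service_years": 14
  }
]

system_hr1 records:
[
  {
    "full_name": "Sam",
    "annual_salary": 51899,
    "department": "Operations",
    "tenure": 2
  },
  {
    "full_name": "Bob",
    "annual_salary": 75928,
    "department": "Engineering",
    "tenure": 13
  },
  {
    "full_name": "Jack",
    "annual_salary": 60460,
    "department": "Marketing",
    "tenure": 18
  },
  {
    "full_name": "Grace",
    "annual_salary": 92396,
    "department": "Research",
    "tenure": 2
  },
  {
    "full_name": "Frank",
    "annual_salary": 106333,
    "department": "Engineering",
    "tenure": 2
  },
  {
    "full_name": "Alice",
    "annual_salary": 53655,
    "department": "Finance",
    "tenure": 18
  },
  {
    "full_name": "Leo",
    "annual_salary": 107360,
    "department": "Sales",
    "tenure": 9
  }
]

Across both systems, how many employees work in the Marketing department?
3

Schema mapping: "unit" (system_hr3) = "department" (system_hr1) = department

Marketing employees in system_hr3: 2
Marketing employees in system_hr1: 1

Total in Marketing: 2 + 1 = 3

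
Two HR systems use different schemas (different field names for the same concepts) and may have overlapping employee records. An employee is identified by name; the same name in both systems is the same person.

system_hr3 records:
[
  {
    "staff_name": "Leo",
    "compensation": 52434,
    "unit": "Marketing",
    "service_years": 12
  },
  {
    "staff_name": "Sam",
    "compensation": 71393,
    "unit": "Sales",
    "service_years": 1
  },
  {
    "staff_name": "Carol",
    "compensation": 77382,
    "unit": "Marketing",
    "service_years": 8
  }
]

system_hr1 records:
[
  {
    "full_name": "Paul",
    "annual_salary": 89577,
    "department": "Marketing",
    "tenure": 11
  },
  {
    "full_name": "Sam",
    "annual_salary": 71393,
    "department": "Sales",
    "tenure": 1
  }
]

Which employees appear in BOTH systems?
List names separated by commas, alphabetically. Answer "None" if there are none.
Sam

Schema mapping: "staff_name" (system_hr3) = "full_name" (system_hr1) = employee name

Names in system_hr3: ['Carol', 'Leo', 'Sam']
Names in system_hr1: ['Paul', 'Sam']

Intersection: ['Sam']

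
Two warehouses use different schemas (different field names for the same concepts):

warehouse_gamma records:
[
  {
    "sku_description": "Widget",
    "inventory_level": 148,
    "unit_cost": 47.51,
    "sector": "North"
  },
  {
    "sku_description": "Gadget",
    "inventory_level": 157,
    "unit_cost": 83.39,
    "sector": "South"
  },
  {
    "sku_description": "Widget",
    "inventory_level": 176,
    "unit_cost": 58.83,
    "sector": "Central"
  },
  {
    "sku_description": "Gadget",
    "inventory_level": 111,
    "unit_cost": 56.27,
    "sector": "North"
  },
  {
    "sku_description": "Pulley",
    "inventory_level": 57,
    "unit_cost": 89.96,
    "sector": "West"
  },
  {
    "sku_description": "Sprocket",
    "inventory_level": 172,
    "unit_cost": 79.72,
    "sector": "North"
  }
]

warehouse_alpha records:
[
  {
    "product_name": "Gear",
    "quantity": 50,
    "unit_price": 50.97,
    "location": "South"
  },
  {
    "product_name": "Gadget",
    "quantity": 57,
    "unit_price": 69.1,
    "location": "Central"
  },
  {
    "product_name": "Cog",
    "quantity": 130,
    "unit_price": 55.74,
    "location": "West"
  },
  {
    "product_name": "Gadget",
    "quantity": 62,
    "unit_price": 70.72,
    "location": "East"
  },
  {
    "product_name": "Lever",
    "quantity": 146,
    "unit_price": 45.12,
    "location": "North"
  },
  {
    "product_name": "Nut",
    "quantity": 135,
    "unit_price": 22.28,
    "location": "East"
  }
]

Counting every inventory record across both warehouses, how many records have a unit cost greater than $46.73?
10

Schema mapping: "unit_cost" (warehouse_gamma) = "unit_price" (warehouse_alpha) = unit cost

Records > $46.73 in warehouse_gamma: 6
Records > $46.73 in warehouse_alpha: 4

Total count: 6 + 4 = 10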